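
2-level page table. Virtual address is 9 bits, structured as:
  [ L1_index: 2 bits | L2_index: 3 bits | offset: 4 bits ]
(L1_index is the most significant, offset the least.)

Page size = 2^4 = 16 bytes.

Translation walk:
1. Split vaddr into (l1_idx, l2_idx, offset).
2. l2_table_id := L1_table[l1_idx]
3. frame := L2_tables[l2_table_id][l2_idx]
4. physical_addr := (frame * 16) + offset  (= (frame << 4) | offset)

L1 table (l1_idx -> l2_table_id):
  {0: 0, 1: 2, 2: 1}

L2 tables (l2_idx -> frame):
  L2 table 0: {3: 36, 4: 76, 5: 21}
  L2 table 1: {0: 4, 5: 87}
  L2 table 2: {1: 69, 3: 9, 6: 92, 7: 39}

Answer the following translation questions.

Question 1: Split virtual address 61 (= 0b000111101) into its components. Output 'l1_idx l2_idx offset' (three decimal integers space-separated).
Answer: 0 3 13

Derivation:
vaddr = 61 = 0b000111101
  top 2 bits -> l1_idx = 0
  next 3 bits -> l2_idx = 3
  bottom 4 bits -> offset = 13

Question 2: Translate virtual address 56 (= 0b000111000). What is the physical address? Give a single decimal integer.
Answer: 584

Derivation:
vaddr = 56 = 0b000111000
Split: l1_idx=0, l2_idx=3, offset=8
L1[0] = 0
L2[0][3] = 36
paddr = 36 * 16 + 8 = 584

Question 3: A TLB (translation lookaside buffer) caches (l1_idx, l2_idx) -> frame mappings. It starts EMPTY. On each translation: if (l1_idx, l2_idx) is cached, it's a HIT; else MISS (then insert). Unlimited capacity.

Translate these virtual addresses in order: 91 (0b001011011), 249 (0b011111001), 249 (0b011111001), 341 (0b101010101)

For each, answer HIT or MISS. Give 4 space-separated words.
Answer: MISS MISS HIT MISS

Derivation:
vaddr=91: (0,5) not in TLB -> MISS, insert
vaddr=249: (1,7) not in TLB -> MISS, insert
vaddr=249: (1,7) in TLB -> HIT
vaddr=341: (2,5) not in TLB -> MISS, insert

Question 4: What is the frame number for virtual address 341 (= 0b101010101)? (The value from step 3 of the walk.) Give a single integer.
Answer: 87

Derivation:
vaddr = 341: l1_idx=2, l2_idx=5
L1[2] = 1; L2[1][5] = 87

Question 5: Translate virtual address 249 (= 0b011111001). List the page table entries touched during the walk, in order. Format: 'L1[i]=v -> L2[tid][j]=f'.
Answer: L1[1]=2 -> L2[2][7]=39

Derivation:
vaddr = 249 = 0b011111001
Split: l1_idx=1, l2_idx=7, offset=9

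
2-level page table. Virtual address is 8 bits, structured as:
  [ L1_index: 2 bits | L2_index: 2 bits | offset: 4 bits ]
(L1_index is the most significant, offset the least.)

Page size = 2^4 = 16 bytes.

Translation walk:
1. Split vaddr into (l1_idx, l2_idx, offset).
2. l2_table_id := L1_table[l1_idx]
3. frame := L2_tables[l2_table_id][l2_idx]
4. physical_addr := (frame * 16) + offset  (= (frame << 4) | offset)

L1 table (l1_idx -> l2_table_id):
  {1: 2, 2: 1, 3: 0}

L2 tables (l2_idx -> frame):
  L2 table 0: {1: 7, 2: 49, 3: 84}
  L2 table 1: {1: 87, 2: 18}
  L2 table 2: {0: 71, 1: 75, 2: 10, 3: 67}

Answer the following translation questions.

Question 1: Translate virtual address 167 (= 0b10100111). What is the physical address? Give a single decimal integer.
vaddr = 167 = 0b10100111
Split: l1_idx=2, l2_idx=2, offset=7
L1[2] = 1
L2[1][2] = 18
paddr = 18 * 16 + 7 = 295

Answer: 295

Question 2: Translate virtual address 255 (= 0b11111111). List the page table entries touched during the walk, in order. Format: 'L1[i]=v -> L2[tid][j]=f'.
Answer: L1[3]=0 -> L2[0][3]=84

Derivation:
vaddr = 255 = 0b11111111
Split: l1_idx=3, l2_idx=3, offset=15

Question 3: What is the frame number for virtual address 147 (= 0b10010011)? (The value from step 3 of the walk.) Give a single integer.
vaddr = 147: l1_idx=2, l2_idx=1
L1[2] = 1; L2[1][1] = 87

Answer: 87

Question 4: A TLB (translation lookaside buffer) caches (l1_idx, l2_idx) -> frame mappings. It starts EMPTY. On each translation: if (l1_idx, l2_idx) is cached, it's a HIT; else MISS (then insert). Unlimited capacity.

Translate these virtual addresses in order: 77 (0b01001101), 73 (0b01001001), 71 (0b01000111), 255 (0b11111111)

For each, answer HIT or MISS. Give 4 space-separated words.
Answer: MISS HIT HIT MISS

Derivation:
vaddr=77: (1,0) not in TLB -> MISS, insert
vaddr=73: (1,0) in TLB -> HIT
vaddr=71: (1,0) in TLB -> HIT
vaddr=255: (3,3) not in TLB -> MISS, insert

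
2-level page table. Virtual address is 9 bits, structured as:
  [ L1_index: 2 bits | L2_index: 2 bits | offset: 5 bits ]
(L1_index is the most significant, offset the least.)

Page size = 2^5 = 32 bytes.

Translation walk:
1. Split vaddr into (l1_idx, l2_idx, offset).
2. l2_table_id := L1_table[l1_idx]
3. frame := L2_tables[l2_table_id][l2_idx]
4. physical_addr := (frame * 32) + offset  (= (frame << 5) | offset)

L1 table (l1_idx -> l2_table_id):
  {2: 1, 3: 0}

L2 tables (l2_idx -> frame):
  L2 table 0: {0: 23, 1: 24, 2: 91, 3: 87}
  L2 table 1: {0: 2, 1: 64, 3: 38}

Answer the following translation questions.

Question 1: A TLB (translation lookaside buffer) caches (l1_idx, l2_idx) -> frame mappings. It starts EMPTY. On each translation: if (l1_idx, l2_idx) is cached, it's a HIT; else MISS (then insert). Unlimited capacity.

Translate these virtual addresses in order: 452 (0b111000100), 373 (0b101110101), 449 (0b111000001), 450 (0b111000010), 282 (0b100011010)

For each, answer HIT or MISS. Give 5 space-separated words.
Answer: MISS MISS HIT HIT MISS

Derivation:
vaddr=452: (3,2) not in TLB -> MISS, insert
vaddr=373: (2,3) not in TLB -> MISS, insert
vaddr=449: (3,2) in TLB -> HIT
vaddr=450: (3,2) in TLB -> HIT
vaddr=282: (2,0) not in TLB -> MISS, insert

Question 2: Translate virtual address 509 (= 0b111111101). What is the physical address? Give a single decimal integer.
vaddr = 509 = 0b111111101
Split: l1_idx=3, l2_idx=3, offset=29
L1[3] = 0
L2[0][3] = 87
paddr = 87 * 32 + 29 = 2813

Answer: 2813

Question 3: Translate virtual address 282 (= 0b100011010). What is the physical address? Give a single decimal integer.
vaddr = 282 = 0b100011010
Split: l1_idx=2, l2_idx=0, offset=26
L1[2] = 1
L2[1][0] = 2
paddr = 2 * 32 + 26 = 90

Answer: 90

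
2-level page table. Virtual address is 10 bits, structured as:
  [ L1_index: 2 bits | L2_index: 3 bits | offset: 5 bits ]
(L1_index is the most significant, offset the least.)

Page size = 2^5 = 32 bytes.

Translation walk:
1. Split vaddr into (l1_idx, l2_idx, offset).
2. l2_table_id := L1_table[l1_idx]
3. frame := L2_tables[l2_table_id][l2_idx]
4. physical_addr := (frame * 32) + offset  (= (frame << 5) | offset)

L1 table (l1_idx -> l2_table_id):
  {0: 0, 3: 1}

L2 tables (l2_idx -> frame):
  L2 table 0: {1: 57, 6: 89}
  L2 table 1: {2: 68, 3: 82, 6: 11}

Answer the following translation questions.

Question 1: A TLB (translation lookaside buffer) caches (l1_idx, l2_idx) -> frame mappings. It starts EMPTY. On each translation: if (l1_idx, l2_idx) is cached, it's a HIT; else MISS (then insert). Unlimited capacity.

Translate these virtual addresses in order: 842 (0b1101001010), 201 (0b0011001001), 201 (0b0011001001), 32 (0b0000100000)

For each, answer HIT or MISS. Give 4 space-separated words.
vaddr=842: (3,2) not in TLB -> MISS, insert
vaddr=201: (0,6) not in TLB -> MISS, insert
vaddr=201: (0,6) in TLB -> HIT
vaddr=32: (0,1) not in TLB -> MISS, insert

Answer: MISS MISS HIT MISS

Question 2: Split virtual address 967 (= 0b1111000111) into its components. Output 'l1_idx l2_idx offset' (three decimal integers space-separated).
vaddr = 967 = 0b1111000111
  top 2 bits -> l1_idx = 3
  next 3 bits -> l2_idx = 6
  bottom 5 bits -> offset = 7

Answer: 3 6 7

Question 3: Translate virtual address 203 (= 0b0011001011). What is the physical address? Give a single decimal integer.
Answer: 2859

Derivation:
vaddr = 203 = 0b0011001011
Split: l1_idx=0, l2_idx=6, offset=11
L1[0] = 0
L2[0][6] = 89
paddr = 89 * 32 + 11 = 2859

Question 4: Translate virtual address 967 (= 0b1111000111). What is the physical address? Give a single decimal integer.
vaddr = 967 = 0b1111000111
Split: l1_idx=3, l2_idx=6, offset=7
L1[3] = 1
L2[1][6] = 11
paddr = 11 * 32 + 7 = 359

Answer: 359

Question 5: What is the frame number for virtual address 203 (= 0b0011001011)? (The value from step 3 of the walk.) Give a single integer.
vaddr = 203: l1_idx=0, l2_idx=6
L1[0] = 0; L2[0][6] = 89

Answer: 89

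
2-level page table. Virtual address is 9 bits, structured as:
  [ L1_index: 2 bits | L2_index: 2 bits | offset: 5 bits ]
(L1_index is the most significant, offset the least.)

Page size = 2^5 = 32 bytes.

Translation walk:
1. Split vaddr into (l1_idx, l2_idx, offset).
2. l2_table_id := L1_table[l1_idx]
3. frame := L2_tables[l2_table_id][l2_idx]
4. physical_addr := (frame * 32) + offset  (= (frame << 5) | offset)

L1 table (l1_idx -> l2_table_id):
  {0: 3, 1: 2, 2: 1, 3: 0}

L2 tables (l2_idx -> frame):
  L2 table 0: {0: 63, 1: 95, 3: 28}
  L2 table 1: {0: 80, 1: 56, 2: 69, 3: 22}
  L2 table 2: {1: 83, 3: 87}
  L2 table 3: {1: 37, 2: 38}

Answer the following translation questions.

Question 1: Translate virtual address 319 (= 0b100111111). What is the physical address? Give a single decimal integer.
Answer: 1823

Derivation:
vaddr = 319 = 0b100111111
Split: l1_idx=2, l2_idx=1, offset=31
L1[2] = 1
L2[1][1] = 56
paddr = 56 * 32 + 31 = 1823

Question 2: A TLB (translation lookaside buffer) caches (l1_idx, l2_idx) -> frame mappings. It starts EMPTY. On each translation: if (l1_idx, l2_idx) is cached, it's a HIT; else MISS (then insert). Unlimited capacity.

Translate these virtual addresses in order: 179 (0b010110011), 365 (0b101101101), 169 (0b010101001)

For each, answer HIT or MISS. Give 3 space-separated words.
Answer: MISS MISS HIT

Derivation:
vaddr=179: (1,1) not in TLB -> MISS, insert
vaddr=365: (2,3) not in TLB -> MISS, insert
vaddr=169: (1,1) in TLB -> HIT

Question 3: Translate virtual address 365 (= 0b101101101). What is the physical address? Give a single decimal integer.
vaddr = 365 = 0b101101101
Split: l1_idx=2, l2_idx=3, offset=13
L1[2] = 1
L2[1][3] = 22
paddr = 22 * 32 + 13 = 717

Answer: 717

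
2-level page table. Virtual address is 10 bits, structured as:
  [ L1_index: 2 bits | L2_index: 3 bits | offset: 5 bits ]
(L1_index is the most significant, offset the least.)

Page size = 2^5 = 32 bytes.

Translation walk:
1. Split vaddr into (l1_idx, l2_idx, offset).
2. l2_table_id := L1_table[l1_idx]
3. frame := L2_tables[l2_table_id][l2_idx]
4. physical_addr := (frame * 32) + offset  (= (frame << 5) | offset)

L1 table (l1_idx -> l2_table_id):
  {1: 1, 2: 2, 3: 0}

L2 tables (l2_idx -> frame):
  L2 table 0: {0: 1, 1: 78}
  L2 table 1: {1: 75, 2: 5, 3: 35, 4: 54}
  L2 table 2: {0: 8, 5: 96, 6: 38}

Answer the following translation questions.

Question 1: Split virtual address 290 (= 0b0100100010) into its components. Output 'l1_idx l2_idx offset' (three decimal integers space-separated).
Answer: 1 1 2

Derivation:
vaddr = 290 = 0b0100100010
  top 2 bits -> l1_idx = 1
  next 3 bits -> l2_idx = 1
  bottom 5 bits -> offset = 2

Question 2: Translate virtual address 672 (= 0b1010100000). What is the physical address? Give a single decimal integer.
vaddr = 672 = 0b1010100000
Split: l1_idx=2, l2_idx=5, offset=0
L1[2] = 2
L2[2][5] = 96
paddr = 96 * 32 + 0 = 3072

Answer: 3072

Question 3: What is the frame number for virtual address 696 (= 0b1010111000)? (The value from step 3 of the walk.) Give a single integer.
Answer: 96

Derivation:
vaddr = 696: l1_idx=2, l2_idx=5
L1[2] = 2; L2[2][5] = 96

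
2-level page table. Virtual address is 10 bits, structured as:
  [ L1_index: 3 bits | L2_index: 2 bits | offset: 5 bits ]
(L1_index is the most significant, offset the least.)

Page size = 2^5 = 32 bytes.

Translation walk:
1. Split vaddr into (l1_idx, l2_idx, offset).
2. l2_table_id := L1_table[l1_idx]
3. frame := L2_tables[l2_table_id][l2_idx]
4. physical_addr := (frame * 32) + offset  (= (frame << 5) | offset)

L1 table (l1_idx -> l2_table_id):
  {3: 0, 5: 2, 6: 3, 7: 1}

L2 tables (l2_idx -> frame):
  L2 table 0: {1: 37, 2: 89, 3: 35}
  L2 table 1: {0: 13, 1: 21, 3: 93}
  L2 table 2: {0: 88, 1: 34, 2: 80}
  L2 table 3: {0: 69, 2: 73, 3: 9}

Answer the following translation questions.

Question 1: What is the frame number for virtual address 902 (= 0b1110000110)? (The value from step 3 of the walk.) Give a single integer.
Answer: 13

Derivation:
vaddr = 902: l1_idx=7, l2_idx=0
L1[7] = 1; L2[1][0] = 13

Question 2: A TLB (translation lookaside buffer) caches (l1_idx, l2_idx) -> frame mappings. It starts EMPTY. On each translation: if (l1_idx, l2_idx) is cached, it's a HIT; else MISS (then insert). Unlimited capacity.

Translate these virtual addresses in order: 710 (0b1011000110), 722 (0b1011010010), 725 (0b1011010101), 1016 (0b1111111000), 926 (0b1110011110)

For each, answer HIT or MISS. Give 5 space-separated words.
vaddr=710: (5,2) not in TLB -> MISS, insert
vaddr=722: (5,2) in TLB -> HIT
vaddr=725: (5,2) in TLB -> HIT
vaddr=1016: (7,3) not in TLB -> MISS, insert
vaddr=926: (7,0) not in TLB -> MISS, insert

Answer: MISS HIT HIT MISS MISS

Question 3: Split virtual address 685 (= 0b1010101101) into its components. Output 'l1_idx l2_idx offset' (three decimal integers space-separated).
vaddr = 685 = 0b1010101101
  top 3 bits -> l1_idx = 5
  next 2 bits -> l2_idx = 1
  bottom 5 bits -> offset = 13

Answer: 5 1 13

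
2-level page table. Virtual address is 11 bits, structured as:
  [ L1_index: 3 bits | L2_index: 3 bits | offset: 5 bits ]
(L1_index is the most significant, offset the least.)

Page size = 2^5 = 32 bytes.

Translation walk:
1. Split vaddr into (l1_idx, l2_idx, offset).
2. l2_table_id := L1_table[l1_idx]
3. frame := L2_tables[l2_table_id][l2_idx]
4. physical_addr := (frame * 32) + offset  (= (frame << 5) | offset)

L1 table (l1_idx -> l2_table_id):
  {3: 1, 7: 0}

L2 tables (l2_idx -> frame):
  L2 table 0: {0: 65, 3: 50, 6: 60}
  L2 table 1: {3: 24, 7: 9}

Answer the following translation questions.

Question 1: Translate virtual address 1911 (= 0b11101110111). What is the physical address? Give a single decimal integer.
vaddr = 1911 = 0b11101110111
Split: l1_idx=7, l2_idx=3, offset=23
L1[7] = 0
L2[0][3] = 50
paddr = 50 * 32 + 23 = 1623

Answer: 1623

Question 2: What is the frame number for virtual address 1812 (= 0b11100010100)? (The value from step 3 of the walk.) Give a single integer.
vaddr = 1812: l1_idx=7, l2_idx=0
L1[7] = 0; L2[0][0] = 65

Answer: 65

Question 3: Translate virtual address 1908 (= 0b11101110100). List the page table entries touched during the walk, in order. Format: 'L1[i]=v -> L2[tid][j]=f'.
Answer: L1[7]=0 -> L2[0][3]=50

Derivation:
vaddr = 1908 = 0b11101110100
Split: l1_idx=7, l2_idx=3, offset=20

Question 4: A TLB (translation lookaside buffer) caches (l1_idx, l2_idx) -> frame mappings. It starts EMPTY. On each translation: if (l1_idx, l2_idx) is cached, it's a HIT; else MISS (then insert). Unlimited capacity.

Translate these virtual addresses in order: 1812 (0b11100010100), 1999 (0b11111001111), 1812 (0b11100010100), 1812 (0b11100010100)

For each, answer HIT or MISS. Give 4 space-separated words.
Answer: MISS MISS HIT HIT

Derivation:
vaddr=1812: (7,0) not in TLB -> MISS, insert
vaddr=1999: (7,6) not in TLB -> MISS, insert
vaddr=1812: (7,0) in TLB -> HIT
vaddr=1812: (7,0) in TLB -> HIT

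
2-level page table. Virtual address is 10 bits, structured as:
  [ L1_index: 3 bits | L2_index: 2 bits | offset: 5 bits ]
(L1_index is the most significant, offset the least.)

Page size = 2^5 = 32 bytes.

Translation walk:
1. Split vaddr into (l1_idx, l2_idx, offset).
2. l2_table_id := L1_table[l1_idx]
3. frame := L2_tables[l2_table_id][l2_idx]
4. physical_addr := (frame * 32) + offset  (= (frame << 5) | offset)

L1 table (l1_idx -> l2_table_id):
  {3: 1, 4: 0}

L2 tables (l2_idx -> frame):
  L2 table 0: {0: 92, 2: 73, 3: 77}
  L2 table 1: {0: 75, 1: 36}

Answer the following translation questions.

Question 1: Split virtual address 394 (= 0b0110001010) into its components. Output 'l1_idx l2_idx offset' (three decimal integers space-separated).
Answer: 3 0 10

Derivation:
vaddr = 394 = 0b0110001010
  top 3 bits -> l1_idx = 3
  next 2 bits -> l2_idx = 0
  bottom 5 bits -> offset = 10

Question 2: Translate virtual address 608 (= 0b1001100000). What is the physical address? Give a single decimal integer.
Answer: 2464

Derivation:
vaddr = 608 = 0b1001100000
Split: l1_idx=4, l2_idx=3, offset=0
L1[4] = 0
L2[0][3] = 77
paddr = 77 * 32 + 0 = 2464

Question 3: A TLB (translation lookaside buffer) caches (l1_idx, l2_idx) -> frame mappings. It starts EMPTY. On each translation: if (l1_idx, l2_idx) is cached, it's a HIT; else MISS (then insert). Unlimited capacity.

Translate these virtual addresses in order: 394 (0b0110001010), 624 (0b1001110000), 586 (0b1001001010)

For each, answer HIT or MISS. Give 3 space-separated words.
Answer: MISS MISS MISS

Derivation:
vaddr=394: (3,0) not in TLB -> MISS, insert
vaddr=624: (4,3) not in TLB -> MISS, insert
vaddr=586: (4,2) not in TLB -> MISS, insert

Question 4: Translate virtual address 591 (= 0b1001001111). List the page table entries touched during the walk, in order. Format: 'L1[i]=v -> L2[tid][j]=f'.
Answer: L1[4]=0 -> L2[0][2]=73

Derivation:
vaddr = 591 = 0b1001001111
Split: l1_idx=4, l2_idx=2, offset=15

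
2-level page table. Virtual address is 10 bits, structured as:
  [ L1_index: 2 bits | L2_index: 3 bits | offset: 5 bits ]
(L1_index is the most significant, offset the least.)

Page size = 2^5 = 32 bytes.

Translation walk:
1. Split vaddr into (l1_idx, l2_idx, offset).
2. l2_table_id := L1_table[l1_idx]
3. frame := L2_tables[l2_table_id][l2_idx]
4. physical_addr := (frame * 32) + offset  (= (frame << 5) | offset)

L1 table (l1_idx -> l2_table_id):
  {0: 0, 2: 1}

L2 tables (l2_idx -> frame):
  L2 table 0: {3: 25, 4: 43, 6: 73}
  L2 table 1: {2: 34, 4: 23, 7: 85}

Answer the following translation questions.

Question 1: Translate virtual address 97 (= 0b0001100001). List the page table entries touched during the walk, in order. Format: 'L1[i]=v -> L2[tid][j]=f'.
vaddr = 97 = 0b0001100001
Split: l1_idx=0, l2_idx=3, offset=1

Answer: L1[0]=0 -> L2[0][3]=25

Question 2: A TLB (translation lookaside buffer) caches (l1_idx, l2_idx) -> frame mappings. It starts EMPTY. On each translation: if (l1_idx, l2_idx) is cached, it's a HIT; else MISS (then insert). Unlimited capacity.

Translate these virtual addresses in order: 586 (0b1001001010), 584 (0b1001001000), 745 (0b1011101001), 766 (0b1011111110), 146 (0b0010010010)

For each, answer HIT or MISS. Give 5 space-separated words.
vaddr=586: (2,2) not in TLB -> MISS, insert
vaddr=584: (2,2) in TLB -> HIT
vaddr=745: (2,7) not in TLB -> MISS, insert
vaddr=766: (2,7) in TLB -> HIT
vaddr=146: (0,4) not in TLB -> MISS, insert

Answer: MISS HIT MISS HIT MISS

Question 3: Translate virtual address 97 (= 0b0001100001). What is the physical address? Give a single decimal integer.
Answer: 801

Derivation:
vaddr = 97 = 0b0001100001
Split: l1_idx=0, l2_idx=3, offset=1
L1[0] = 0
L2[0][3] = 25
paddr = 25 * 32 + 1 = 801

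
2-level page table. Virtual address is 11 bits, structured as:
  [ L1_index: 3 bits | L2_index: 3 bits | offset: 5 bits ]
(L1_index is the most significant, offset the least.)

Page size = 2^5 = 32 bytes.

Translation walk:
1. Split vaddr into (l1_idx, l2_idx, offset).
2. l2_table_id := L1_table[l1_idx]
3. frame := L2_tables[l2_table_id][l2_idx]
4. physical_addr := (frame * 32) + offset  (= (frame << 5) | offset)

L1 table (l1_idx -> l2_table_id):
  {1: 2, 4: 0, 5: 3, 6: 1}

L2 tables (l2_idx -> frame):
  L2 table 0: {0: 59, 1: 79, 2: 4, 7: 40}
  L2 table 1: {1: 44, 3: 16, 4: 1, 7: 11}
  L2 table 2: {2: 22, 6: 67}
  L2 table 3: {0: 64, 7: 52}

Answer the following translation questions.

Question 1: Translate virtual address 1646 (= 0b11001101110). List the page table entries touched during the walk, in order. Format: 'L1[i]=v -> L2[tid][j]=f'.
vaddr = 1646 = 0b11001101110
Split: l1_idx=6, l2_idx=3, offset=14

Answer: L1[6]=1 -> L2[1][3]=16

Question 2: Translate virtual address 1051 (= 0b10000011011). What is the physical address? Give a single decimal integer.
Answer: 1915

Derivation:
vaddr = 1051 = 0b10000011011
Split: l1_idx=4, l2_idx=0, offset=27
L1[4] = 0
L2[0][0] = 59
paddr = 59 * 32 + 27 = 1915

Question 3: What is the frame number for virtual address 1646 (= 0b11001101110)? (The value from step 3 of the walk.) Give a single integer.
vaddr = 1646: l1_idx=6, l2_idx=3
L1[6] = 1; L2[1][3] = 16

Answer: 16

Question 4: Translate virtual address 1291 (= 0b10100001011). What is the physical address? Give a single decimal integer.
Answer: 2059

Derivation:
vaddr = 1291 = 0b10100001011
Split: l1_idx=5, l2_idx=0, offset=11
L1[5] = 3
L2[3][0] = 64
paddr = 64 * 32 + 11 = 2059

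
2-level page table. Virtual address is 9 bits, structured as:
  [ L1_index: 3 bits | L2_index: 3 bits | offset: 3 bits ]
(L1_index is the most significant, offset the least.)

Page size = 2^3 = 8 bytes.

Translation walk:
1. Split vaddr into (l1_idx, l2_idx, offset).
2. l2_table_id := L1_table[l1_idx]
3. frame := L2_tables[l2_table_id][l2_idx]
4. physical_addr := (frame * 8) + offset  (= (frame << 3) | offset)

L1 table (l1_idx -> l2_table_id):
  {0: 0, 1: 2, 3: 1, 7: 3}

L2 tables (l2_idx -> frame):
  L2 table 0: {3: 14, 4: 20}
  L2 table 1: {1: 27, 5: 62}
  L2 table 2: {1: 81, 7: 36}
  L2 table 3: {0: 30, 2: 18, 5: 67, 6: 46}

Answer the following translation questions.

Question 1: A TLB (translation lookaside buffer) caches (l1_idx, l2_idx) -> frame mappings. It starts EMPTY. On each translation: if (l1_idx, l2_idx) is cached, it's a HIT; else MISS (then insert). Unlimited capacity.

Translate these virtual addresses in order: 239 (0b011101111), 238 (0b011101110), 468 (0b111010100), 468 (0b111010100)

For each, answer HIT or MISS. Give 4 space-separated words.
vaddr=239: (3,5) not in TLB -> MISS, insert
vaddr=238: (3,5) in TLB -> HIT
vaddr=468: (7,2) not in TLB -> MISS, insert
vaddr=468: (7,2) in TLB -> HIT

Answer: MISS HIT MISS HIT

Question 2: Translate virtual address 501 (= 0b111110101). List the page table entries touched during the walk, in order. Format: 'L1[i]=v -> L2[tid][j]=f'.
Answer: L1[7]=3 -> L2[3][6]=46

Derivation:
vaddr = 501 = 0b111110101
Split: l1_idx=7, l2_idx=6, offset=5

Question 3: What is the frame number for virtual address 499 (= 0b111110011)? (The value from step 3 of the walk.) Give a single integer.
Answer: 46

Derivation:
vaddr = 499: l1_idx=7, l2_idx=6
L1[7] = 3; L2[3][6] = 46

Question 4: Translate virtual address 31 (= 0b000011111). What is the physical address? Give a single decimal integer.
vaddr = 31 = 0b000011111
Split: l1_idx=0, l2_idx=3, offset=7
L1[0] = 0
L2[0][3] = 14
paddr = 14 * 8 + 7 = 119

Answer: 119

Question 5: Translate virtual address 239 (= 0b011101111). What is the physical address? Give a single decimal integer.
vaddr = 239 = 0b011101111
Split: l1_idx=3, l2_idx=5, offset=7
L1[3] = 1
L2[1][5] = 62
paddr = 62 * 8 + 7 = 503

Answer: 503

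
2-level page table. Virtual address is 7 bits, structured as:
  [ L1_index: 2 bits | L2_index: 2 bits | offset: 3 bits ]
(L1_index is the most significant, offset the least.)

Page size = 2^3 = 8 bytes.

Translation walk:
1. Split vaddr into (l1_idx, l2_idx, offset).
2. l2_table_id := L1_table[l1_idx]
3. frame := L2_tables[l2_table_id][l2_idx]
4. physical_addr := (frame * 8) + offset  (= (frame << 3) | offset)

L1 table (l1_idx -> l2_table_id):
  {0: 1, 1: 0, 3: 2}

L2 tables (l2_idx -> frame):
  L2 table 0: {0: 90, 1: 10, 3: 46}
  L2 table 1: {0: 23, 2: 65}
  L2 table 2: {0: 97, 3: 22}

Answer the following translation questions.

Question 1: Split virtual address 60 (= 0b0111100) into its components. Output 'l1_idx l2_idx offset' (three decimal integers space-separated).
Answer: 1 3 4

Derivation:
vaddr = 60 = 0b0111100
  top 2 bits -> l1_idx = 1
  next 2 bits -> l2_idx = 3
  bottom 3 bits -> offset = 4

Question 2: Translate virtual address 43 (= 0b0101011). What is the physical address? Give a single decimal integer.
vaddr = 43 = 0b0101011
Split: l1_idx=1, l2_idx=1, offset=3
L1[1] = 0
L2[0][1] = 10
paddr = 10 * 8 + 3 = 83

Answer: 83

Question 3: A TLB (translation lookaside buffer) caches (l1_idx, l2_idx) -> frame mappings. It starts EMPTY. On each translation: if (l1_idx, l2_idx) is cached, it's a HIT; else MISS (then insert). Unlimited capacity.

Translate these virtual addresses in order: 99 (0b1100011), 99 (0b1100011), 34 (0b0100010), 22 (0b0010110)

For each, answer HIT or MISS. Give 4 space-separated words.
Answer: MISS HIT MISS MISS

Derivation:
vaddr=99: (3,0) not in TLB -> MISS, insert
vaddr=99: (3,0) in TLB -> HIT
vaddr=34: (1,0) not in TLB -> MISS, insert
vaddr=22: (0,2) not in TLB -> MISS, insert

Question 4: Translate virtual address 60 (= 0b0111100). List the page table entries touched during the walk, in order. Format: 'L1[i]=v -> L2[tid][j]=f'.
vaddr = 60 = 0b0111100
Split: l1_idx=1, l2_idx=3, offset=4

Answer: L1[1]=0 -> L2[0][3]=46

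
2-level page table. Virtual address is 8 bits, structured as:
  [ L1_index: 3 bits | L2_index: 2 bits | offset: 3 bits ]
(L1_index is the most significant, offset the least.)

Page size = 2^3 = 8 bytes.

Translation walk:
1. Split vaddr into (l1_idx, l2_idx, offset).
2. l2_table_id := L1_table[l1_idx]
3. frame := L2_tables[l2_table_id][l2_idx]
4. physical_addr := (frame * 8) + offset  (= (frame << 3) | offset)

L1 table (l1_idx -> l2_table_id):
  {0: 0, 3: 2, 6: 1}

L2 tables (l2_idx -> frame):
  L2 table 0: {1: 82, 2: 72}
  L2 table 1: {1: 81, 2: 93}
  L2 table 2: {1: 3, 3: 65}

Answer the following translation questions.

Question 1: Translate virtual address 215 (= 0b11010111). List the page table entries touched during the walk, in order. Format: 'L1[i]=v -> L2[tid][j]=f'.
vaddr = 215 = 0b11010111
Split: l1_idx=6, l2_idx=2, offset=7

Answer: L1[6]=1 -> L2[1][2]=93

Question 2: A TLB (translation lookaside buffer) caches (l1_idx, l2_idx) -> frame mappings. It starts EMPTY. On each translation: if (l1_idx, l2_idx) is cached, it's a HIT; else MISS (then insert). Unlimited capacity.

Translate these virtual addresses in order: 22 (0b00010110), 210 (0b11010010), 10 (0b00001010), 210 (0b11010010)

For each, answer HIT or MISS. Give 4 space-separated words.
vaddr=22: (0,2) not in TLB -> MISS, insert
vaddr=210: (6,2) not in TLB -> MISS, insert
vaddr=10: (0,1) not in TLB -> MISS, insert
vaddr=210: (6,2) in TLB -> HIT

Answer: MISS MISS MISS HIT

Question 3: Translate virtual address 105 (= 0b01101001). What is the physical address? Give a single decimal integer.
vaddr = 105 = 0b01101001
Split: l1_idx=3, l2_idx=1, offset=1
L1[3] = 2
L2[2][1] = 3
paddr = 3 * 8 + 1 = 25

Answer: 25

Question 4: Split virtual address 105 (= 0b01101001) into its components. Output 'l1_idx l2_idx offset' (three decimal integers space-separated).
vaddr = 105 = 0b01101001
  top 3 bits -> l1_idx = 3
  next 2 bits -> l2_idx = 1
  bottom 3 bits -> offset = 1

Answer: 3 1 1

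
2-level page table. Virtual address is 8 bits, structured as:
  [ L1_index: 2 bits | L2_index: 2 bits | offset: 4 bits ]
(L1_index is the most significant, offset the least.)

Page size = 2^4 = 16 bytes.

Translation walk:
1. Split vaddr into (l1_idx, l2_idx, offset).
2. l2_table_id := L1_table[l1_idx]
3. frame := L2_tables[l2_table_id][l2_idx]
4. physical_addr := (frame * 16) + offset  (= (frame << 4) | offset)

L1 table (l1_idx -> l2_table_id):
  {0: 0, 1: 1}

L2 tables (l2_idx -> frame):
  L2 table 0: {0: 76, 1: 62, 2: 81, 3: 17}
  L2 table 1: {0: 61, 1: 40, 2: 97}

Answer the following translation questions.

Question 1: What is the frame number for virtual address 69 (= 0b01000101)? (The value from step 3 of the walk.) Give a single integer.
Answer: 61

Derivation:
vaddr = 69: l1_idx=1, l2_idx=0
L1[1] = 1; L2[1][0] = 61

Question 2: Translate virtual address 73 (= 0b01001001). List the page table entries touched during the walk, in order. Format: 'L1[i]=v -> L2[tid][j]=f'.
vaddr = 73 = 0b01001001
Split: l1_idx=1, l2_idx=0, offset=9

Answer: L1[1]=1 -> L2[1][0]=61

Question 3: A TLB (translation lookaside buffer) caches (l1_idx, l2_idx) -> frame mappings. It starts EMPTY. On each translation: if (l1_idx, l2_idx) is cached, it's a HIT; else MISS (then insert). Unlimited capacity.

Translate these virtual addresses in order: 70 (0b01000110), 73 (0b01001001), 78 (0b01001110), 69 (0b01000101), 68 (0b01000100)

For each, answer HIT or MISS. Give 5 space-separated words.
vaddr=70: (1,0) not in TLB -> MISS, insert
vaddr=73: (1,0) in TLB -> HIT
vaddr=78: (1,0) in TLB -> HIT
vaddr=69: (1,0) in TLB -> HIT
vaddr=68: (1,0) in TLB -> HIT

Answer: MISS HIT HIT HIT HIT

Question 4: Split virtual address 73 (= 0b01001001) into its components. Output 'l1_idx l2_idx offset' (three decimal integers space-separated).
vaddr = 73 = 0b01001001
  top 2 bits -> l1_idx = 1
  next 2 bits -> l2_idx = 0
  bottom 4 bits -> offset = 9

Answer: 1 0 9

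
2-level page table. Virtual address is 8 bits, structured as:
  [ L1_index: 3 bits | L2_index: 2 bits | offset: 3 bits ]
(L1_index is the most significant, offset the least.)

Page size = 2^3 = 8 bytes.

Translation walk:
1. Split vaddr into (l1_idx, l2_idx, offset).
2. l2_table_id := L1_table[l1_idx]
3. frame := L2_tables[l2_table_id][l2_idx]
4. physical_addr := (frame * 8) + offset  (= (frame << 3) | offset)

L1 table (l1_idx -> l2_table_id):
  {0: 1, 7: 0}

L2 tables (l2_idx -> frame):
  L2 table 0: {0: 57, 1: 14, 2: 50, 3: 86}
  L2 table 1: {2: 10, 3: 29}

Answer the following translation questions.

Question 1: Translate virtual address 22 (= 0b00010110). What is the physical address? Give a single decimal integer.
vaddr = 22 = 0b00010110
Split: l1_idx=0, l2_idx=2, offset=6
L1[0] = 1
L2[1][2] = 10
paddr = 10 * 8 + 6 = 86

Answer: 86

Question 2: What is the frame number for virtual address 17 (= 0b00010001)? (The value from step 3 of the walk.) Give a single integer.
Answer: 10

Derivation:
vaddr = 17: l1_idx=0, l2_idx=2
L1[0] = 1; L2[1][2] = 10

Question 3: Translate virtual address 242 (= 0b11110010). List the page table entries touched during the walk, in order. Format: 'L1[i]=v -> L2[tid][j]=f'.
Answer: L1[7]=0 -> L2[0][2]=50

Derivation:
vaddr = 242 = 0b11110010
Split: l1_idx=7, l2_idx=2, offset=2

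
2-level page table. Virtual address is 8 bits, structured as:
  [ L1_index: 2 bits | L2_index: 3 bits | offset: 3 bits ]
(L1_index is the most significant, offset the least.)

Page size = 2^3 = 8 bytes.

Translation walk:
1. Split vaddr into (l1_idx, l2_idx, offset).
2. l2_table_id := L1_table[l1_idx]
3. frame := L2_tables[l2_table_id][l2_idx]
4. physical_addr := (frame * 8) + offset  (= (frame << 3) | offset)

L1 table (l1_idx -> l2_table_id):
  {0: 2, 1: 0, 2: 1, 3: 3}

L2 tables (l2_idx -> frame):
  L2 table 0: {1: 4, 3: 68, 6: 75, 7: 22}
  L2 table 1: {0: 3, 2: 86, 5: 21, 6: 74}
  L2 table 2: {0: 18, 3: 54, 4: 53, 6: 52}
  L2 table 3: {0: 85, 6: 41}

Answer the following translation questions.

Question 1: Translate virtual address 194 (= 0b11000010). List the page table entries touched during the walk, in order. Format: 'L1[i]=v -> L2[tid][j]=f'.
Answer: L1[3]=3 -> L2[3][0]=85

Derivation:
vaddr = 194 = 0b11000010
Split: l1_idx=3, l2_idx=0, offset=2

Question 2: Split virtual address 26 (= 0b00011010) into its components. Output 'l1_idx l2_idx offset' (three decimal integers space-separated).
Answer: 0 3 2

Derivation:
vaddr = 26 = 0b00011010
  top 2 bits -> l1_idx = 0
  next 3 bits -> l2_idx = 3
  bottom 3 bits -> offset = 2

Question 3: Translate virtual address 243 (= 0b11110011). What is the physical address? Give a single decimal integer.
vaddr = 243 = 0b11110011
Split: l1_idx=3, l2_idx=6, offset=3
L1[3] = 3
L2[3][6] = 41
paddr = 41 * 8 + 3 = 331

Answer: 331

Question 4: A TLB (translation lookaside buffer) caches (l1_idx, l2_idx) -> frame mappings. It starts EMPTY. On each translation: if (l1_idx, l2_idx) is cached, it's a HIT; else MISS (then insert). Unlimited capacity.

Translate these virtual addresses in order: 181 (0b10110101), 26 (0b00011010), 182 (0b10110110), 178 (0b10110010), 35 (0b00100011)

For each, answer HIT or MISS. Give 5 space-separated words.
vaddr=181: (2,6) not in TLB -> MISS, insert
vaddr=26: (0,3) not in TLB -> MISS, insert
vaddr=182: (2,6) in TLB -> HIT
vaddr=178: (2,6) in TLB -> HIT
vaddr=35: (0,4) not in TLB -> MISS, insert

Answer: MISS MISS HIT HIT MISS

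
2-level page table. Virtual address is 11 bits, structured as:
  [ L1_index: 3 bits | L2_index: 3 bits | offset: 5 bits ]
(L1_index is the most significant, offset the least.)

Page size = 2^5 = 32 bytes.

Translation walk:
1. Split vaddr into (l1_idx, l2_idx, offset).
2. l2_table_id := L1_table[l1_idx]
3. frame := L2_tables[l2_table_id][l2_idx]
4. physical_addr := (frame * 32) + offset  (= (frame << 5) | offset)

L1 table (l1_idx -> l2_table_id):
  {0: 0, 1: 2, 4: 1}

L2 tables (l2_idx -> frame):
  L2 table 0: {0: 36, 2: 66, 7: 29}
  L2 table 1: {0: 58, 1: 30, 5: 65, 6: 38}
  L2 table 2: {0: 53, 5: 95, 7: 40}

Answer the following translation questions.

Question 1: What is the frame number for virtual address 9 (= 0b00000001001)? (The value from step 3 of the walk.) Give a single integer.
Answer: 36

Derivation:
vaddr = 9: l1_idx=0, l2_idx=0
L1[0] = 0; L2[0][0] = 36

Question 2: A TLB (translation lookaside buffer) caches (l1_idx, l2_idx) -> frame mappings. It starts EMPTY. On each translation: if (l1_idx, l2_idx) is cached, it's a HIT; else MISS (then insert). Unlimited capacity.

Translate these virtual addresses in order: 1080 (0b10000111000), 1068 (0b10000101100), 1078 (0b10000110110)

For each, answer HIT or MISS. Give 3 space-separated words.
vaddr=1080: (4,1) not in TLB -> MISS, insert
vaddr=1068: (4,1) in TLB -> HIT
vaddr=1078: (4,1) in TLB -> HIT

Answer: MISS HIT HIT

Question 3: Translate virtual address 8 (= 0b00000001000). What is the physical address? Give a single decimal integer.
vaddr = 8 = 0b00000001000
Split: l1_idx=0, l2_idx=0, offset=8
L1[0] = 0
L2[0][0] = 36
paddr = 36 * 32 + 8 = 1160

Answer: 1160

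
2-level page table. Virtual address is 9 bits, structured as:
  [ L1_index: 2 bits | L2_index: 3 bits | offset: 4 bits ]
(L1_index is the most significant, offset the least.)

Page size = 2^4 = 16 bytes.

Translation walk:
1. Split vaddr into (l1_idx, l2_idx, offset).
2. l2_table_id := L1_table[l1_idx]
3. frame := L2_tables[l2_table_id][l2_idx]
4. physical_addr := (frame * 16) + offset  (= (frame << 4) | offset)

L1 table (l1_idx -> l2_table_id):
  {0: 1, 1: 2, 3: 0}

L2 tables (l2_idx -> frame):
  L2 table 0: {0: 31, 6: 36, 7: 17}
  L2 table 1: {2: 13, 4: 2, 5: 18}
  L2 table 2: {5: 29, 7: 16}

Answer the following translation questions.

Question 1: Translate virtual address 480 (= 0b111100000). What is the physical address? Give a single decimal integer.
Answer: 576

Derivation:
vaddr = 480 = 0b111100000
Split: l1_idx=3, l2_idx=6, offset=0
L1[3] = 0
L2[0][6] = 36
paddr = 36 * 16 + 0 = 576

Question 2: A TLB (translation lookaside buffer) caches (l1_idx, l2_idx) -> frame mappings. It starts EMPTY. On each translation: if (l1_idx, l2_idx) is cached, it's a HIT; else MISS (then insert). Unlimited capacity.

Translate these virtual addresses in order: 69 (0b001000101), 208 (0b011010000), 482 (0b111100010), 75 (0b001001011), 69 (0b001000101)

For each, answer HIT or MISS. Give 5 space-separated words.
Answer: MISS MISS MISS HIT HIT

Derivation:
vaddr=69: (0,4) not in TLB -> MISS, insert
vaddr=208: (1,5) not in TLB -> MISS, insert
vaddr=482: (3,6) not in TLB -> MISS, insert
vaddr=75: (0,4) in TLB -> HIT
vaddr=69: (0,4) in TLB -> HIT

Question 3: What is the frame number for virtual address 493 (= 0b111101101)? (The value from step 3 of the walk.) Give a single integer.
vaddr = 493: l1_idx=3, l2_idx=6
L1[3] = 0; L2[0][6] = 36

Answer: 36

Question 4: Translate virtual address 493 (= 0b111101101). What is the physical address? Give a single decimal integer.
Answer: 589

Derivation:
vaddr = 493 = 0b111101101
Split: l1_idx=3, l2_idx=6, offset=13
L1[3] = 0
L2[0][6] = 36
paddr = 36 * 16 + 13 = 589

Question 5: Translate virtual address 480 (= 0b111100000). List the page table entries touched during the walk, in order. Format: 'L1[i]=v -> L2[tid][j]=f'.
Answer: L1[3]=0 -> L2[0][6]=36

Derivation:
vaddr = 480 = 0b111100000
Split: l1_idx=3, l2_idx=6, offset=0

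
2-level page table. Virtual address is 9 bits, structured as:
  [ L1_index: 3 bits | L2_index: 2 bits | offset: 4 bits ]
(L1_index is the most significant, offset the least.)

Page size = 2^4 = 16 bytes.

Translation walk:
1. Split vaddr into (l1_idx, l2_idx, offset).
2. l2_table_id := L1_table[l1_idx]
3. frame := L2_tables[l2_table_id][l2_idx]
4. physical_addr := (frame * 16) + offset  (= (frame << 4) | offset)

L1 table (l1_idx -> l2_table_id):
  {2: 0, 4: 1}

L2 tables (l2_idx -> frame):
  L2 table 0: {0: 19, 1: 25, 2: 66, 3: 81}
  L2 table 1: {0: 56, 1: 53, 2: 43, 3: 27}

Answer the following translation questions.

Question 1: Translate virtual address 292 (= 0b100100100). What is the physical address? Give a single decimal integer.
vaddr = 292 = 0b100100100
Split: l1_idx=4, l2_idx=2, offset=4
L1[4] = 1
L2[1][2] = 43
paddr = 43 * 16 + 4 = 692

Answer: 692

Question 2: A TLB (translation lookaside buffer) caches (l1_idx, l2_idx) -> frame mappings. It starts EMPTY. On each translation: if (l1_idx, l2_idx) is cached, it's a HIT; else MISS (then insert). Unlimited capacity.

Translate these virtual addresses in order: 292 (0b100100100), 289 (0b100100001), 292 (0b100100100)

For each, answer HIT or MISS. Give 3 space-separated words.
Answer: MISS HIT HIT

Derivation:
vaddr=292: (4,2) not in TLB -> MISS, insert
vaddr=289: (4,2) in TLB -> HIT
vaddr=292: (4,2) in TLB -> HIT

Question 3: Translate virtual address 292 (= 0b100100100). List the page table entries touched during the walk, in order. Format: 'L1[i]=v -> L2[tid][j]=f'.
vaddr = 292 = 0b100100100
Split: l1_idx=4, l2_idx=2, offset=4

Answer: L1[4]=1 -> L2[1][2]=43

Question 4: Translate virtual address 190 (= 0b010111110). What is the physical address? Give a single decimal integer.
Answer: 1310

Derivation:
vaddr = 190 = 0b010111110
Split: l1_idx=2, l2_idx=3, offset=14
L1[2] = 0
L2[0][3] = 81
paddr = 81 * 16 + 14 = 1310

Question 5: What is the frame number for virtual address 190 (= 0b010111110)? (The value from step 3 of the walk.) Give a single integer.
Answer: 81

Derivation:
vaddr = 190: l1_idx=2, l2_idx=3
L1[2] = 0; L2[0][3] = 81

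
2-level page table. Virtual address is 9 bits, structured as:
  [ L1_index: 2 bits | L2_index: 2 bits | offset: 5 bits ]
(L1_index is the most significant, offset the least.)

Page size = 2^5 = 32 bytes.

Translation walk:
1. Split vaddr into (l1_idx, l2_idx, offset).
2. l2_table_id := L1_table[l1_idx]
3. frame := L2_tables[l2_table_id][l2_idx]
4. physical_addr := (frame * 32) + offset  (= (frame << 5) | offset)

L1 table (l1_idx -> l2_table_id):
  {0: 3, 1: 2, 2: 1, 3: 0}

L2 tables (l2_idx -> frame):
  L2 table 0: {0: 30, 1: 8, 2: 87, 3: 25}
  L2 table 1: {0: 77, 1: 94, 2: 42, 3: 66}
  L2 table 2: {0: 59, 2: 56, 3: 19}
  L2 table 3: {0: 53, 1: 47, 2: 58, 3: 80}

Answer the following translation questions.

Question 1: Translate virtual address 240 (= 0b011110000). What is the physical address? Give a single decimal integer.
vaddr = 240 = 0b011110000
Split: l1_idx=1, l2_idx=3, offset=16
L1[1] = 2
L2[2][3] = 19
paddr = 19 * 32 + 16 = 624

Answer: 624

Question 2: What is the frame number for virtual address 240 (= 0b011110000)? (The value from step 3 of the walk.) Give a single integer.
Answer: 19

Derivation:
vaddr = 240: l1_idx=1, l2_idx=3
L1[1] = 2; L2[2][3] = 19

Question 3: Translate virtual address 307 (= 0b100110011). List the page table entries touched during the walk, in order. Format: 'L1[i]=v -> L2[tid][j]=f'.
vaddr = 307 = 0b100110011
Split: l1_idx=2, l2_idx=1, offset=19

Answer: L1[2]=1 -> L2[1][1]=94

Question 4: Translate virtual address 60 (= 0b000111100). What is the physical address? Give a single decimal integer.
Answer: 1532

Derivation:
vaddr = 60 = 0b000111100
Split: l1_idx=0, l2_idx=1, offset=28
L1[0] = 3
L2[3][1] = 47
paddr = 47 * 32 + 28 = 1532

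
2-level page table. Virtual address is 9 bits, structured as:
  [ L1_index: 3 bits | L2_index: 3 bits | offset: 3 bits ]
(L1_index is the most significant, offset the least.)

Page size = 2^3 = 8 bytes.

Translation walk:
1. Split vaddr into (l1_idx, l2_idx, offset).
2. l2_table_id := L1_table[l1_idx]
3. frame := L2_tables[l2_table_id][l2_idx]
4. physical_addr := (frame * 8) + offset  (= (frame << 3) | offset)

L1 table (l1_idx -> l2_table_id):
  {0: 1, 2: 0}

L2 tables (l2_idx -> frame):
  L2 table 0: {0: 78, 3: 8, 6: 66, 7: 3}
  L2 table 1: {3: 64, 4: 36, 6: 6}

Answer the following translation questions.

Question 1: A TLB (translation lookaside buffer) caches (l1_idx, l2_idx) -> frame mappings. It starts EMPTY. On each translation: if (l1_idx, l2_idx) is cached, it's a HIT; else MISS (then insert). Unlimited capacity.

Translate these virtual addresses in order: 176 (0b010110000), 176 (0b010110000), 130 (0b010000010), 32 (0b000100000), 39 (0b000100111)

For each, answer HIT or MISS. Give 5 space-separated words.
Answer: MISS HIT MISS MISS HIT

Derivation:
vaddr=176: (2,6) not in TLB -> MISS, insert
vaddr=176: (2,6) in TLB -> HIT
vaddr=130: (2,0) not in TLB -> MISS, insert
vaddr=32: (0,4) not in TLB -> MISS, insert
vaddr=39: (0,4) in TLB -> HIT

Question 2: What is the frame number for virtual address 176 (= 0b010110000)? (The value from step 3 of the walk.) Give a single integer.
vaddr = 176: l1_idx=2, l2_idx=6
L1[2] = 0; L2[0][6] = 66

Answer: 66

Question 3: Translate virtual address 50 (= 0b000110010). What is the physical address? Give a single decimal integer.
Answer: 50

Derivation:
vaddr = 50 = 0b000110010
Split: l1_idx=0, l2_idx=6, offset=2
L1[0] = 1
L2[1][6] = 6
paddr = 6 * 8 + 2 = 50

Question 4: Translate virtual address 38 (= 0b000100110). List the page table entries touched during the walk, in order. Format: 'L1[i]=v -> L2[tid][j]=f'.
vaddr = 38 = 0b000100110
Split: l1_idx=0, l2_idx=4, offset=6

Answer: L1[0]=1 -> L2[1][4]=36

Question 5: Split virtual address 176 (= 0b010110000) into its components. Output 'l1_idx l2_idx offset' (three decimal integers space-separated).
vaddr = 176 = 0b010110000
  top 3 bits -> l1_idx = 2
  next 3 bits -> l2_idx = 6
  bottom 3 bits -> offset = 0

Answer: 2 6 0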